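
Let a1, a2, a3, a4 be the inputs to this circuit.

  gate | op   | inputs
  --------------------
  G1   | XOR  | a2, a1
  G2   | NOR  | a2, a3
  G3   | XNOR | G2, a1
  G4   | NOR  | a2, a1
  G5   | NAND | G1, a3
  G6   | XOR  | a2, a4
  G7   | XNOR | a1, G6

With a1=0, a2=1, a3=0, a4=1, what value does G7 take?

1

G6 = 1 XOR 1 = 0
G7 = 0 XNOR 0 = 1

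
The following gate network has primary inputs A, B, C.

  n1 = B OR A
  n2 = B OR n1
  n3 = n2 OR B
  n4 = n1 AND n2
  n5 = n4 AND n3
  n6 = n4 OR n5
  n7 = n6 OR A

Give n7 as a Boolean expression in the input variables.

n1 = B OR A
n2 = B OR n1 = B OR (B OR A)
n3 = n2 OR B = (B OR (B OR A)) OR B
n4 = n1 AND n2 = (B OR A) AND (B OR (B OR A))
n5 = n4 AND n3 = ((B OR A) AND (B OR (B OR A))) AND ((B OR (B OR A)) OR B)
n6 = n4 OR n5 = ((B OR A) AND (B OR (B OR A))) OR (((B OR A) AND (B OR (B OR A))) AND ((B OR (B OR A)) OR B))
n7 = n6 OR A = (((B OR A) AND (B OR (B OR A))) OR (((B OR A) AND (B OR (B OR A))) AND ((B OR (B OR A)) OR B))) OR A

(((B OR A) AND (B OR (B OR A))) OR (((B OR A) AND (B OR (B OR A))) AND ((B OR (B OR A)) OR B))) OR A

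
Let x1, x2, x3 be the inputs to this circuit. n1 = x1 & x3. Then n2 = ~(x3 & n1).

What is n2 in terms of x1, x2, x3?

n1 = x1 & x3
n2 = ~(x3 & n1) = ~(x3 & (x1 & x3))

~(x3 & (x1 & x3))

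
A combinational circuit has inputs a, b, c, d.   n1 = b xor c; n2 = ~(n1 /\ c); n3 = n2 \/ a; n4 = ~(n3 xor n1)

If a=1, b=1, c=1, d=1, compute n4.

0

n1 = 1 xor 1 = 0
n2 = ~(0 /\ 1) = 1
n3 = 1 \/ 1 = 1
n4 = ~(1 xor 0) = 0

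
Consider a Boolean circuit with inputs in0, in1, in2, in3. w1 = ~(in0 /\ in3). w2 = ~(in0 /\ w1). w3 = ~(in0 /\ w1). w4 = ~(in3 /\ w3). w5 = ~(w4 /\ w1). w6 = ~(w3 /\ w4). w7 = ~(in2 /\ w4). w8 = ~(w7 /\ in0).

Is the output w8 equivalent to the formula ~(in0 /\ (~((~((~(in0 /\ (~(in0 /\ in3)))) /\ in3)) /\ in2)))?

Yes

w1 = ~(in0 /\ in3)
w3 = ~(in0 /\ w1) = ~(in0 /\ (~(in0 /\ in3)))
w4 = ~(in3 /\ w3) = ~(in3 /\ (~(in0 /\ (~(in0 /\ in3)))))
w7 = ~(in2 /\ w4) = ~(in2 /\ (~(in3 /\ (~(in0 /\ (~(in0 /\ in3)))))))
w8 = ~(w7 /\ in0) = ~((~(in2 /\ (~(in3 /\ (~(in0 /\ (~(in0 /\ in3)))))))) /\ in0)
At in0=1, in1=0, in2=0, in3=0: circuit gives 0, formula gives 0.
At in0=0, in1=0, in2=0, in3=0: circuit gives 1, formula gives 1.
Agrees on all 16 inputs.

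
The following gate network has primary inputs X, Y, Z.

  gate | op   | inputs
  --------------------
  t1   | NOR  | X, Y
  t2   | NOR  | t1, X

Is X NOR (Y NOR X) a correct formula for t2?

t1 = X NOR Y
t2 = t1 NOR X = (X NOR Y) NOR X
At X=0, Y=0, Z=0: circuit gives 0, formula gives 0.
At X=0, Y=1, Z=0: circuit gives 1, formula gives 1.
Agrees on all 8 inputs.

Yes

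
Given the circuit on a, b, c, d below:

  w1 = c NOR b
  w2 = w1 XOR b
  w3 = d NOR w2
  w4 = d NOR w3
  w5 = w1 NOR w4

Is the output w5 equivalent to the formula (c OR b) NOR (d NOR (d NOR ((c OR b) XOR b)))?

w1 = c NOR b
w2 = w1 XOR b = (c NOR b) XOR b
w3 = d NOR w2 = d NOR ((c NOR b) XOR b)
w4 = d NOR w3 = d NOR (d NOR ((c NOR b) XOR b))
w5 = w1 NOR w4 = (c NOR b) NOR (d NOR (d NOR ((c NOR b) XOR b)))
At a=0, b=0, c=0, d=0: circuit gives 0, formula gives 1.

No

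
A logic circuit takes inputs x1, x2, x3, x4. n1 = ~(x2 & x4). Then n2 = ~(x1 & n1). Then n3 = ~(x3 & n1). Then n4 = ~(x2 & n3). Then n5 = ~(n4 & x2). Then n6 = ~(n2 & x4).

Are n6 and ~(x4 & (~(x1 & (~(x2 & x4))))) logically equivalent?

Yes

n1 = ~(x2 & x4)
n2 = ~(x1 & n1) = ~(x1 & (~(x2 & x4)))
n6 = ~(n2 & x4) = ~((~(x1 & (~(x2 & x4)))) & x4)
At x1=0, x2=0, x3=0, x4=1: circuit gives 0, formula gives 0.
At x1=0, x2=0, x3=0, x4=0: circuit gives 1, formula gives 1.
Agrees on all 16 inputs.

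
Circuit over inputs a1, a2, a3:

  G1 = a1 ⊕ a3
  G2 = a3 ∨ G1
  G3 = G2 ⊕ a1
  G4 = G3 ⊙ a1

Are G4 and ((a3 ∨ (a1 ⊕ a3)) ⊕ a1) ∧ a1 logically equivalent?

No

G1 = a1 ⊕ a3
G2 = a3 ∨ G1 = a3 ∨ (a1 ⊕ a3)
G3 = G2 ⊕ a1 = (a3 ∨ (a1 ⊕ a3)) ⊕ a1
G4 = G3 ⊙ a1 = ((a3 ∨ (a1 ⊕ a3)) ⊕ a1) ⊙ a1
At a1=0, a2=0, a3=0: circuit gives 1, formula gives 0.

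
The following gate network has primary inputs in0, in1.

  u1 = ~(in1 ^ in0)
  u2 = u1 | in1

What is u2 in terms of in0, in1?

(~(in1 ^ in0)) | in1

u1 = ~(in1 ^ in0)
u2 = u1 | in1 = (~(in1 ^ in0)) | in1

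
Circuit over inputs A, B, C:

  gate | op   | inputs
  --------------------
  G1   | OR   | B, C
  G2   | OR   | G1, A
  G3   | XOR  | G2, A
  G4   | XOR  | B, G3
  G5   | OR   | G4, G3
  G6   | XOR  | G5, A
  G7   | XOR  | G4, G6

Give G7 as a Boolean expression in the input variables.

(B XOR (((B OR C) OR A) XOR A)) XOR (((B XOR (((B OR C) OR A) XOR A)) OR (((B OR C) OR A) XOR A)) XOR A)

G1 = B OR C
G2 = G1 OR A = (B OR C) OR A
G3 = G2 XOR A = ((B OR C) OR A) XOR A
G4 = B XOR G3 = B XOR (((B OR C) OR A) XOR A)
G5 = G4 OR G3 = (B XOR (((B OR C) OR A) XOR A)) OR (((B OR C) OR A) XOR A)
G6 = G5 XOR A = ((B XOR (((B OR C) OR A) XOR A)) OR (((B OR C) OR A) XOR A)) XOR A
G7 = G4 XOR G6 = (B XOR (((B OR C) OR A) XOR A)) XOR (((B XOR (((B OR C) OR A) XOR A)) OR (((B OR C) OR A) XOR A)) XOR A)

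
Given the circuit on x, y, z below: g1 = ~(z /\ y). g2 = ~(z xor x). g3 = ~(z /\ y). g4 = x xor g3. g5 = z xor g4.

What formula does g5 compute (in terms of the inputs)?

g3 = ~(z /\ y)
g4 = x xor g3 = x xor (~(z /\ y))
g5 = z xor g4 = z xor (x xor (~(z /\ y)))

z xor (x xor (~(z /\ y)))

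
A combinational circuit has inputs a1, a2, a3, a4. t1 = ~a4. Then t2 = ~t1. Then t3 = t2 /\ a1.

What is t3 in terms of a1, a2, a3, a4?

t1 = ~a4
t2 = ~t1 = ~~a4
t3 = t2 /\ a1 = ~~a4 /\ a1

~~a4 /\ a1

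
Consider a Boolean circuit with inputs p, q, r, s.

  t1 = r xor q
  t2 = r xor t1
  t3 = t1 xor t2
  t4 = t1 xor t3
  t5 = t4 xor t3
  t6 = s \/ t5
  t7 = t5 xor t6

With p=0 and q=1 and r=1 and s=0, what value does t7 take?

t1 = 1 xor 1 = 0
t2 = 1 xor 0 = 1
t3 = 0 xor 1 = 1
t4 = 0 xor 1 = 1
t5 = 1 xor 1 = 0
t6 = 0 \/ 0 = 0
t7 = 0 xor 0 = 0

0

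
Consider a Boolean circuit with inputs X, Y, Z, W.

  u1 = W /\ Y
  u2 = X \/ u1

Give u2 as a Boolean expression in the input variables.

X \/ (W /\ Y)

u1 = W /\ Y
u2 = X \/ u1 = X \/ (W /\ Y)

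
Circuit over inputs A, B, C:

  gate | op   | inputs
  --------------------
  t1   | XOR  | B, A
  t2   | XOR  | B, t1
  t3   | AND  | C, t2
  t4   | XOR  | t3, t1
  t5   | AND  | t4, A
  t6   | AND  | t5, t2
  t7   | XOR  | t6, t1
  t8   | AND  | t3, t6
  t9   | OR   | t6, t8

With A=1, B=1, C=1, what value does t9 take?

1

t1 = 1 XOR 1 = 0
t2 = 1 XOR 0 = 1
t3 = 1 AND 1 = 1
t4 = 1 XOR 0 = 1
t5 = 1 AND 1 = 1
t6 = 1 AND 1 = 1
t8 = 1 AND 1 = 1
t9 = 1 OR 1 = 1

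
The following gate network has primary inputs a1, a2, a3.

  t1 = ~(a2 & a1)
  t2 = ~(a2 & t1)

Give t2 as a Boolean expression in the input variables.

~(a2 & (~(a2 & a1)))

t1 = ~(a2 & a1)
t2 = ~(a2 & t1) = ~(a2 & (~(a2 & a1)))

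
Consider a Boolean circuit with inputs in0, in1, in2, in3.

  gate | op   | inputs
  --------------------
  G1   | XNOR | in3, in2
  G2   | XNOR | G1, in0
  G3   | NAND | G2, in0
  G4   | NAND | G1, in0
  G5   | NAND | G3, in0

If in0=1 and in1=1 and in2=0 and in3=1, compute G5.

G1 = 1 XNOR 0 = 0
G2 = 0 XNOR 1 = 0
G3 = 0 NAND 1 = 1
G5 = 1 NAND 1 = 0

0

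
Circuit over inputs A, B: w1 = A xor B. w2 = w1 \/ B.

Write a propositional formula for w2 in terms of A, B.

w1 = A xor B
w2 = w1 \/ B = (A xor B) \/ B

(A xor B) \/ B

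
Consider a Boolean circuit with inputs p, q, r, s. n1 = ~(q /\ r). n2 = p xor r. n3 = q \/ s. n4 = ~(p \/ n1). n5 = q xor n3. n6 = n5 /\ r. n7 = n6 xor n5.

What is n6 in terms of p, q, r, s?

(q xor (q \/ s)) /\ r

n3 = q \/ s
n5 = q xor n3 = q xor (q \/ s)
n6 = n5 /\ r = (q xor (q \/ s)) /\ r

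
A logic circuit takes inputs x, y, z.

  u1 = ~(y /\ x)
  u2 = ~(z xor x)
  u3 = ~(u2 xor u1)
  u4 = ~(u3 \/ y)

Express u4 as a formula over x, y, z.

~((~((~(z xor x)) xor (~(y /\ x)))) \/ y)

u1 = ~(y /\ x)
u2 = ~(z xor x)
u3 = ~(u2 xor u1) = ~((~(z xor x)) xor (~(y /\ x)))
u4 = ~(u3 \/ y) = ~((~((~(z xor x)) xor (~(y /\ x)))) \/ y)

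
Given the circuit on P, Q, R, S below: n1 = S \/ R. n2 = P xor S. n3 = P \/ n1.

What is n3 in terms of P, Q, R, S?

n1 = S \/ R
n3 = P \/ n1 = P \/ (S \/ R)

P \/ (S \/ R)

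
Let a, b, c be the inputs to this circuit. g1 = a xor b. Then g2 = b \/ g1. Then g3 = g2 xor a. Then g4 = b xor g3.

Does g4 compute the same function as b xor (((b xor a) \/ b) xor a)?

Yes

g1 = a xor b
g2 = b \/ g1 = b \/ (a xor b)
g3 = g2 xor a = (b \/ (a xor b)) xor a
g4 = b xor g3 = b xor ((b \/ (a xor b)) xor a)
At a=0, b=0, c=0: circuit gives 0, formula gives 0.
At a=1, b=1, c=0: circuit gives 1, formula gives 1.
Agrees on all 8 inputs.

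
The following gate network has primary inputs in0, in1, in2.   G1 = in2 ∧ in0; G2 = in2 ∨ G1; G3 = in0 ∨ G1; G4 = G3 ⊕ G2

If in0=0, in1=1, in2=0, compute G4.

0

G1 = 0 ∧ 0 = 0
G2 = 0 ∨ 0 = 0
G3 = 0 ∨ 0 = 0
G4 = 0 ⊕ 0 = 0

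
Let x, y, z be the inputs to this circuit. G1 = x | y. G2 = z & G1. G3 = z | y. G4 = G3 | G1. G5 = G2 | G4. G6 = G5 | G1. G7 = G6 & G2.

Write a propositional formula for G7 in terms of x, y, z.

G1 = x | y
G2 = z & G1 = z & (x | y)
G3 = z | y
G4 = G3 | G1 = (z | y) | (x | y)
G5 = G2 | G4 = (z & (x | y)) | ((z | y) | (x | y))
G6 = G5 | G1 = ((z & (x | y)) | ((z | y) | (x | y))) | (x | y)
G7 = G6 & G2 = (((z & (x | y)) | ((z | y) | (x | y))) | (x | y)) & (z & (x | y))

(((z & (x | y)) | ((z | y) | (x | y))) | (x | y)) & (z & (x | y))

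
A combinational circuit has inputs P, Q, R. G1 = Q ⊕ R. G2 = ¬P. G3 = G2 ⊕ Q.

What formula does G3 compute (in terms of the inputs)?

¬P ⊕ Q

G2 = ¬P
G3 = G2 ⊕ Q = ¬P ⊕ Q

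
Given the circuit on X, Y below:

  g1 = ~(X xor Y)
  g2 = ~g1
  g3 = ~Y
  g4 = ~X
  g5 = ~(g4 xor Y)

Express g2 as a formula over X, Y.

~(~(X xor Y))

g1 = ~(X xor Y)
g2 = ~g1 = ~(~(X xor Y))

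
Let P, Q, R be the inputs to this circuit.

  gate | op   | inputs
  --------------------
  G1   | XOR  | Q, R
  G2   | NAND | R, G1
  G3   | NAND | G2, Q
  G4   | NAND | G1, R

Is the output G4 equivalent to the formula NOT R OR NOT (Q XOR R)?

G1 = Q XOR R
G4 = G1 NAND R = (Q XOR R) NAND R
At P=0, Q=0, R=1: circuit gives 0, formula gives 0.
At P=0, Q=0, R=0: circuit gives 1, formula gives 1.
Agrees on all 8 inputs.

Yes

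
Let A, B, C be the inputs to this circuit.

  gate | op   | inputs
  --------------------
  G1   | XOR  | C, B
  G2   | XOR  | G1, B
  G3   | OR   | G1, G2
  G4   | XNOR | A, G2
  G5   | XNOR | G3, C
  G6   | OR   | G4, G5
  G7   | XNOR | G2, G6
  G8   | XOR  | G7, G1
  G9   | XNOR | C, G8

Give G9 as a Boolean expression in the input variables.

C XNOR ((((C XOR B) XOR B) XNOR ((A XNOR ((C XOR B) XOR B)) OR (((C XOR B) OR ((C XOR B) XOR B)) XNOR C))) XOR (C XOR B))

G1 = C XOR B
G2 = G1 XOR B = (C XOR B) XOR B
G3 = G1 OR G2 = (C XOR B) OR ((C XOR B) XOR B)
G4 = A XNOR G2 = A XNOR ((C XOR B) XOR B)
G5 = G3 XNOR C = ((C XOR B) OR ((C XOR B) XOR B)) XNOR C
G6 = G4 OR G5 = (A XNOR ((C XOR B) XOR B)) OR (((C XOR B) OR ((C XOR B) XOR B)) XNOR C)
G7 = G2 XNOR G6 = ((C XOR B) XOR B) XNOR ((A XNOR ((C XOR B) XOR B)) OR (((C XOR B) OR ((C XOR B) XOR B)) XNOR C))
G8 = G7 XOR G1 = (((C XOR B) XOR B) XNOR ((A XNOR ((C XOR B) XOR B)) OR (((C XOR B) OR ((C XOR B) XOR B)) XNOR C))) XOR (C XOR B)
G9 = C XNOR G8 = C XNOR ((((C XOR B) XOR B) XNOR ((A XNOR ((C XOR B) XOR B)) OR (((C XOR B) OR ((C XOR B) XOR B)) XNOR C))) XOR (C XOR B))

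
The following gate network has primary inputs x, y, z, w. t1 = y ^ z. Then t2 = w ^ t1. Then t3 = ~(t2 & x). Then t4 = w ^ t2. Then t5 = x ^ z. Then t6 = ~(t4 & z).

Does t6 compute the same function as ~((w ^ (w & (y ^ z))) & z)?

t1 = y ^ z
t2 = w ^ t1 = w ^ (y ^ z)
t4 = w ^ t2 = w ^ (w ^ (y ^ z))
t6 = ~(t4 & z) = ~((w ^ (w ^ (y ^ z))) & z)
At x=0, y=0, z=1, w=0: circuit gives 0, formula gives 1.

No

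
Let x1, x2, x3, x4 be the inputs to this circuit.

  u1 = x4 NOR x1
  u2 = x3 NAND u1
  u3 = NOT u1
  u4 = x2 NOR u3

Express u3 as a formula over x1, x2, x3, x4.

u1 = x4 NOR x1
u3 = NOT u1 = NOT (x4 NOR x1)

NOT (x4 NOR x1)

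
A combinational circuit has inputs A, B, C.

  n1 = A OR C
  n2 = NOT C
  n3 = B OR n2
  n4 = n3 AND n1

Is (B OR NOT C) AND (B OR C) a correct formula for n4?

No

n1 = A OR C
n2 = NOT C
n3 = B OR n2 = B OR NOT C
n4 = n3 AND n1 = (B OR NOT C) AND (A OR C)
At A=0, B=1, C=0: circuit gives 0, formula gives 1.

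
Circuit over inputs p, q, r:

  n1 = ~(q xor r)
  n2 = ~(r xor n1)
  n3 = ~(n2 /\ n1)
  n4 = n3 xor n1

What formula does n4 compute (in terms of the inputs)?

n1 = ~(q xor r)
n2 = ~(r xor n1) = ~(r xor (~(q xor r)))
n3 = ~(n2 /\ n1) = ~((~(r xor (~(q xor r)))) /\ (~(q xor r)))
n4 = n3 xor n1 = (~((~(r xor (~(q xor r)))) /\ (~(q xor r)))) xor (~(q xor r))

(~((~(r xor (~(q xor r)))) /\ (~(q xor r)))) xor (~(q xor r))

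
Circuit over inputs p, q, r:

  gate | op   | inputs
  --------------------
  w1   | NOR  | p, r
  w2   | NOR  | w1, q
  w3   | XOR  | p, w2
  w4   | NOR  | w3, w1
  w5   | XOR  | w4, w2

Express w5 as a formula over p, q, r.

((p XOR ((p NOR r) NOR q)) NOR (p NOR r)) XOR ((p NOR r) NOR q)

w1 = p NOR r
w2 = w1 NOR q = (p NOR r) NOR q
w3 = p XOR w2 = p XOR ((p NOR r) NOR q)
w4 = w3 NOR w1 = (p XOR ((p NOR r) NOR q)) NOR (p NOR r)
w5 = w4 XOR w2 = ((p XOR ((p NOR r) NOR q)) NOR (p NOR r)) XOR ((p NOR r) NOR q)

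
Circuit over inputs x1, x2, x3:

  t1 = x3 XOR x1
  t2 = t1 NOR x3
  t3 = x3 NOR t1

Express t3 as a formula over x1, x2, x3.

t1 = x3 XOR x1
t3 = x3 NOR t1 = x3 NOR (x3 XOR x1)

x3 NOR (x3 XOR x1)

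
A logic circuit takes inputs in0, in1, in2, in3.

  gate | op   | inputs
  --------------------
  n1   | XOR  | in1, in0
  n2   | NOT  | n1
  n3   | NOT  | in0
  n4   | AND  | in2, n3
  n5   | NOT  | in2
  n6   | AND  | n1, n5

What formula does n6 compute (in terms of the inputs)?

n1 = in1 XOR in0
n5 = NOT in2
n6 = n1 AND n5 = (in1 XOR in0) AND NOT in2

(in1 XOR in0) AND NOT in2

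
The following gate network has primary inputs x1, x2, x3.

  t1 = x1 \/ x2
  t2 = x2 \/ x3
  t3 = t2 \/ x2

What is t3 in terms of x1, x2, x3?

(x2 \/ x3) \/ x2

t2 = x2 \/ x3
t3 = t2 \/ x2 = (x2 \/ x3) \/ x2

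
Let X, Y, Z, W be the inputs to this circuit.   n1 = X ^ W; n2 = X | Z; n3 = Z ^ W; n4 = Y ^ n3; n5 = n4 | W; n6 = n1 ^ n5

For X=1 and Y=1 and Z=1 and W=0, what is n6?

n1 = 1 ^ 0 = 1
n3 = 1 ^ 0 = 1
n4 = 1 ^ 1 = 0
n5 = 0 | 0 = 0
n6 = 1 ^ 0 = 1

1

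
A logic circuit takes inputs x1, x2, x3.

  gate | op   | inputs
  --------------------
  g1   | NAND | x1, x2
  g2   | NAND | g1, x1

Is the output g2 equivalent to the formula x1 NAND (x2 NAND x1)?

g1 = x1 NAND x2
g2 = g1 NAND x1 = (x1 NAND x2) NAND x1
At x1=1, x2=0, x3=0: circuit gives 0, formula gives 0.
At x1=0, x2=0, x3=0: circuit gives 1, formula gives 1.
Agrees on all 8 inputs.

Yes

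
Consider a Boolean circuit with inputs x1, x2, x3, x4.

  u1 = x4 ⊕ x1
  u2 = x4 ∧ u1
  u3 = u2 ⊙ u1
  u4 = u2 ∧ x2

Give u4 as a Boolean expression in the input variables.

(x4 ∧ (x4 ⊕ x1)) ∧ x2

u1 = x4 ⊕ x1
u2 = x4 ∧ u1 = x4 ∧ (x4 ⊕ x1)
u4 = u2 ∧ x2 = (x4 ∧ (x4 ⊕ x1)) ∧ x2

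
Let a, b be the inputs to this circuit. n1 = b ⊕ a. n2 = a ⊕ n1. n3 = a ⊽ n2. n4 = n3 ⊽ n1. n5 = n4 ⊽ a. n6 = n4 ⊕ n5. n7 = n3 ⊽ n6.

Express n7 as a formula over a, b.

(a ⊽ (a ⊕ (b ⊕ a))) ⊽ (((a ⊽ (a ⊕ (b ⊕ a))) ⊽ (b ⊕ a)) ⊕ (((a ⊽ (a ⊕ (b ⊕ a))) ⊽ (b ⊕ a)) ⊽ a))

n1 = b ⊕ a
n2 = a ⊕ n1 = a ⊕ (b ⊕ a)
n3 = a ⊽ n2 = a ⊽ (a ⊕ (b ⊕ a))
n4 = n3 ⊽ n1 = (a ⊽ (a ⊕ (b ⊕ a))) ⊽ (b ⊕ a)
n5 = n4 ⊽ a = ((a ⊽ (a ⊕ (b ⊕ a))) ⊽ (b ⊕ a)) ⊽ a
n6 = n4 ⊕ n5 = ((a ⊽ (a ⊕ (b ⊕ a))) ⊽ (b ⊕ a)) ⊕ (((a ⊽ (a ⊕ (b ⊕ a))) ⊽ (b ⊕ a)) ⊽ a)
n7 = n3 ⊽ n6 = (a ⊽ (a ⊕ (b ⊕ a))) ⊽ (((a ⊽ (a ⊕ (b ⊕ a))) ⊽ (b ⊕ a)) ⊕ (((a ⊽ (a ⊕ (b ⊕ a))) ⊽ (b ⊕ a)) ⊽ a))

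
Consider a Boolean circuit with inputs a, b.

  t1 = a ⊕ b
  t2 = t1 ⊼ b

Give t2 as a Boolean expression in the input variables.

t1 = a ⊕ b
t2 = t1 ⊼ b = (a ⊕ b) ⊼ b

(a ⊕ b) ⊼ b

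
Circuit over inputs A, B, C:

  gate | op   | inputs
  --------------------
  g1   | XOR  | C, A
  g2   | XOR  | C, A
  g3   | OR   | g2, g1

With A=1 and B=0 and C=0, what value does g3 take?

g1 = 0 XOR 1 = 1
g2 = 0 XOR 1 = 1
g3 = 1 OR 1 = 1

1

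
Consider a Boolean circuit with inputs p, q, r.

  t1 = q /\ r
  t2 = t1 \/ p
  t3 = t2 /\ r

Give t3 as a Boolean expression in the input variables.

((q /\ r) \/ p) /\ r

t1 = q /\ r
t2 = t1 \/ p = (q /\ r) \/ p
t3 = t2 /\ r = ((q /\ r) \/ p) /\ r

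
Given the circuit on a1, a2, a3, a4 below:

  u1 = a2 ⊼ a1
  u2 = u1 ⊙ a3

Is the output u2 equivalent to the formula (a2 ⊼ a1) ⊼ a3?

u1 = a2 ⊼ a1
u2 = u1 ⊙ a3 = (a2 ⊼ a1) ⊙ a3
At a1=0, a2=0, a3=0, a4=0: circuit gives 0, formula gives 1.

No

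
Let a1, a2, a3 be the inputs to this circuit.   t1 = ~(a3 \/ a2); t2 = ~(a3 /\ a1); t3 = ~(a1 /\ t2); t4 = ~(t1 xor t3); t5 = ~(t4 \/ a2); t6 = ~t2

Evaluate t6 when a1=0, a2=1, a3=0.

t2 = ~(0 /\ 0) = 1
t6 = ~1 = 0

0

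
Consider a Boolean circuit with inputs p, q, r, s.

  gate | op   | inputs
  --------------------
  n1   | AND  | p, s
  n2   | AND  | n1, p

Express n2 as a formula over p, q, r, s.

(p AND s) AND p

n1 = p AND s
n2 = n1 AND p = (p AND s) AND p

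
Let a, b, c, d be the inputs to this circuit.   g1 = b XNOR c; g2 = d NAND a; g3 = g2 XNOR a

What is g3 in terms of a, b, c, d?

g2 = d NAND a
g3 = g2 XNOR a = (d NAND a) XNOR a

(d NAND a) XNOR a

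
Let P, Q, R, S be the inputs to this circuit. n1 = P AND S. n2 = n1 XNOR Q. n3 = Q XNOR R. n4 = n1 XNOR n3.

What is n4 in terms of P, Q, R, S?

n1 = P AND S
n3 = Q XNOR R
n4 = n1 XNOR n3 = (P AND S) XNOR (Q XNOR R)

(P AND S) XNOR (Q XNOR R)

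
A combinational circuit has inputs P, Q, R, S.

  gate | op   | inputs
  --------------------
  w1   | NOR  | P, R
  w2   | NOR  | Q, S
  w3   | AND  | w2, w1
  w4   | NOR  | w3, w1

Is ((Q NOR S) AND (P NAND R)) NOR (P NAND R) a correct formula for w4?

w1 = P NOR R
w2 = Q NOR S
w3 = w2 AND w1 = (Q NOR S) AND (P NOR R)
w4 = w3 NOR w1 = ((Q NOR S) AND (P NOR R)) NOR (P NOR R)
At P=0, Q=0, R=1, S=0: circuit gives 1, formula gives 0.

No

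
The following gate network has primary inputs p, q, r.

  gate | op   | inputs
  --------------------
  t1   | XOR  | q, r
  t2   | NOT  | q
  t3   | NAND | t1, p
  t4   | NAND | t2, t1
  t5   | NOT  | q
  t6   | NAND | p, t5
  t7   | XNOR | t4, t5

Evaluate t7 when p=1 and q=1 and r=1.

0

t1 = 1 XOR 1 = 0
t2 = NOT 1 = 0
t4 = 0 NAND 0 = 1
t5 = NOT 1 = 0
t7 = 1 XNOR 0 = 0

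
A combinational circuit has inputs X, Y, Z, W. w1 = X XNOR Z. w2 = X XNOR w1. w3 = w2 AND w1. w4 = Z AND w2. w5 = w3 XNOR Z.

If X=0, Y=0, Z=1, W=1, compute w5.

w1 = 0 XNOR 1 = 0
w2 = 0 XNOR 0 = 1
w3 = 1 AND 0 = 0
w5 = 0 XNOR 1 = 0

0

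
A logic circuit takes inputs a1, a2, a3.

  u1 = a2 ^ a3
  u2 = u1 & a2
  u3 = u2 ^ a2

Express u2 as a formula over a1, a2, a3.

u1 = a2 ^ a3
u2 = u1 & a2 = (a2 ^ a3) & a2

(a2 ^ a3) & a2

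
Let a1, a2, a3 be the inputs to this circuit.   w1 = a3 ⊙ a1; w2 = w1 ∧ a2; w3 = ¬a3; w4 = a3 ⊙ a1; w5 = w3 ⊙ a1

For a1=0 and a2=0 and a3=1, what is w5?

1

w3 = ¬1 = 0
w5 = 0 ⊙ 0 = 1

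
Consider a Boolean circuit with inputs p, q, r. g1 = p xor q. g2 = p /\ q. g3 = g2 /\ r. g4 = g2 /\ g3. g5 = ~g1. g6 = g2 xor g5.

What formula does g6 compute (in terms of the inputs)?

(p /\ q) xor ~(p xor q)

g1 = p xor q
g2 = p /\ q
g5 = ~g1 = ~(p xor q)
g6 = g2 xor g5 = (p /\ q) xor ~(p xor q)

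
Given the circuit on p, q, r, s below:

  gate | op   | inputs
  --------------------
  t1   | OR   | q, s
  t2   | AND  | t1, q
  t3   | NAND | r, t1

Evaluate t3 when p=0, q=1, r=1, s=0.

0

t1 = 1 OR 0 = 1
t3 = 1 NAND 1 = 0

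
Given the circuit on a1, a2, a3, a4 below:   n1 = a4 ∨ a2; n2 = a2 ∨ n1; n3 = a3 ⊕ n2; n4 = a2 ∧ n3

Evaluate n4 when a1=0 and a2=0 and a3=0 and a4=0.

0

n1 = 0 ∨ 0 = 0
n2 = 0 ∨ 0 = 0
n3 = 0 ⊕ 0 = 0
n4 = 0 ∧ 0 = 0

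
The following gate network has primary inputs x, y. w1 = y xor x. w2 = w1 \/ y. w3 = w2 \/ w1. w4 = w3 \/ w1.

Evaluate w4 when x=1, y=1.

1

w1 = 1 xor 1 = 0
w2 = 0 \/ 1 = 1
w3 = 1 \/ 0 = 1
w4 = 1 \/ 0 = 1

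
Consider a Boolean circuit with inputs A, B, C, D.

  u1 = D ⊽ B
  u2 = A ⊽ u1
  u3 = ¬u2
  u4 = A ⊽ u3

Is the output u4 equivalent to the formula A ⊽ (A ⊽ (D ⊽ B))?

No

u1 = D ⊽ B
u2 = A ⊽ u1 = A ⊽ (D ⊽ B)
u3 = ¬u2 = ¬(A ⊽ (D ⊽ B))
u4 = A ⊽ u3 = A ⊽ ¬(A ⊽ (D ⊽ B))
At A=0, B=0, C=0, D=0: circuit gives 0, formula gives 1.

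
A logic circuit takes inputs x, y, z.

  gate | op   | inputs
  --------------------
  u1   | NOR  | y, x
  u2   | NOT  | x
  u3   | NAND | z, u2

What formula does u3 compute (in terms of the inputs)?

z NAND NOT x

u2 = NOT x
u3 = z NAND u2 = z NAND NOT x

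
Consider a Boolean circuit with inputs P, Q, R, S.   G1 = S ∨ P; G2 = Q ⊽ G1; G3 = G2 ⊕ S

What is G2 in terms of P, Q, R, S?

Q ⊽ (S ∨ P)

G1 = S ∨ P
G2 = Q ⊽ G1 = Q ⊽ (S ∨ P)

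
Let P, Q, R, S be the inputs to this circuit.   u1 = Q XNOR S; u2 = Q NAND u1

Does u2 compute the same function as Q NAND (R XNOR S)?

u1 = Q XNOR S
u2 = Q NAND u1 = Q NAND (Q XNOR S)
At P=0, Q=1, R=0, S=0: circuit gives 1, formula gives 0.

No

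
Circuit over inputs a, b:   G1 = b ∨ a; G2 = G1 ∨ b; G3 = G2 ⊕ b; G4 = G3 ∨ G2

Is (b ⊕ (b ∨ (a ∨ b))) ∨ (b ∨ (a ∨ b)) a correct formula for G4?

Yes

G1 = b ∨ a
G2 = G1 ∨ b = (b ∨ a) ∨ b
G3 = G2 ⊕ b = ((b ∨ a) ∨ b) ⊕ b
G4 = G3 ∨ G2 = (((b ∨ a) ∨ b) ⊕ b) ∨ ((b ∨ a) ∨ b)
At a=0, b=0: circuit gives 0, formula gives 0.
At a=0, b=1: circuit gives 1, formula gives 1.
Agrees on all 4 inputs.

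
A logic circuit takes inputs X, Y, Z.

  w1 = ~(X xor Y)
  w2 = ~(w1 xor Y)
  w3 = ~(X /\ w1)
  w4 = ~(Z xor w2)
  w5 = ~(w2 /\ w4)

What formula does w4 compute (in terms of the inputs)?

~(Z xor (~((~(X xor Y)) xor Y)))

w1 = ~(X xor Y)
w2 = ~(w1 xor Y) = ~((~(X xor Y)) xor Y)
w4 = ~(Z xor w2) = ~(Z xor (~((~(X xor Y)) xor Y)))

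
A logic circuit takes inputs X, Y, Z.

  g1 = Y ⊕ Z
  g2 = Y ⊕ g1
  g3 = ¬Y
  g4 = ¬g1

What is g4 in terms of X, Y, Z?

g1 = Y ⊕ Z
g4 = ¬g1 = ¬(Y ⊕ Z)

¬(Y ⊕ Z)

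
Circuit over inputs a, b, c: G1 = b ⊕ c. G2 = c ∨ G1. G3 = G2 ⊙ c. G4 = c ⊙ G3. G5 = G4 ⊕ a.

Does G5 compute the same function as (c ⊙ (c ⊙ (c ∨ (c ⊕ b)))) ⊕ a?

G1 = b ⊕ c
G2 = c ∨ G1 = c ∨ (b ⊕ c)
G3 = G2 ⊙ c = (c ∨ (b ⊕ c)) ⊙ c
G4 = c ⊙ G3 = c ⊙ ((c ∨ (b ⊕ c)) ⊙ c)
G5 = G4 ⊕ a = (c ⊙ ((c ∨ (b ⊕ c)) ⊙ c)) ⊕ a
At a=0, b=0, c=0: circuit gives 0, formula gives 0.
At a=0, b=0, c=1: circuit gives 1, formula gives 1.
Agrees on all 8 inputs.

Yes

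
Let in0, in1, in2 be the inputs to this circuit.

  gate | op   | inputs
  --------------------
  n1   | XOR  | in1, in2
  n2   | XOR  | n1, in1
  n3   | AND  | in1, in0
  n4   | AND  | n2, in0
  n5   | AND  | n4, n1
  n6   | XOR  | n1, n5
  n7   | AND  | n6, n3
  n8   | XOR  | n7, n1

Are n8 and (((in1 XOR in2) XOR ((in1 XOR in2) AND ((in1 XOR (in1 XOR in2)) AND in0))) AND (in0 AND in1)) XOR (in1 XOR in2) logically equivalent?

Yes

n1 = in1 XOR in2
n2 = n1 XOR in1 = (in1 XOR in2) XOR in1
n3 = in1 AND in0
n4 = n2 AND in0 = ((in1 XOR in2) XOR in1) AND in0
n5 = n4 AND n1 = (((in1 XOR in2) XOR in1) AND in0) AND (in1 XOR in2)
n6 = n1 XOR n5 = (in1 XOR in2) XOR ((((in1 XOR in2) XOR in1) AND in0) AND (in1 XOR in2))
n7 = n6 AND n3 = ((in1 XOR in2) XOR ((((in1 XOR in2) XOR in1) AND in0) AND (in1 XOR in2))) AND (in1 AND in0)
n8 = n7 XOR n1 = (((in1 XOR in2) XOR ((((in1 XOR in2) XOR in1) AND in0) AND (in1 XOR in2))) AND (in1 AND in0)) XOR (in1 XOR in2)
At in0=0, in1=0, in2=0: circuit gives 0, formula gives 0.
At in0=0, in1=0, in2=1: circuit gives 1, formula gives 1.
Agrees on all 8 inputs.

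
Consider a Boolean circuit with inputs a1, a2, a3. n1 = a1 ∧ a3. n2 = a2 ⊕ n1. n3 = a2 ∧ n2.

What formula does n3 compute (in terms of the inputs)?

n1 = a1 ∧ a3
n2 = a2 ⊕ n1 = a2 ⊕ (a1 ∧ a3)
n3 = a2 ∧ n2 = a2 ∧ (a2 ⊕ (a1 ∧ a3))

a2 ∧ (a2 ⊕ (a1 ∧ a3))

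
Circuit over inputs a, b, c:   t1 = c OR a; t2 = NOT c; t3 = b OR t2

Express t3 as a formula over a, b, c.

b OR NOT c

t2 = NOT c
t3 = b OR t2 = b OR NOT c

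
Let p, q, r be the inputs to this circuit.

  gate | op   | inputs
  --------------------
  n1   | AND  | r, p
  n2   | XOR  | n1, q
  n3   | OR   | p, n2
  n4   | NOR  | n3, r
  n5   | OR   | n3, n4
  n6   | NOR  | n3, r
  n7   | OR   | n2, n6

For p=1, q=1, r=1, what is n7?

0

n1 = 1 AND 1 = 1
n2 = 1 XOR 1 = 0
n3 = 1 OR 0 = 1
n6 = 1 NOR 1 = 0
n7 = 0 OR 0 = 0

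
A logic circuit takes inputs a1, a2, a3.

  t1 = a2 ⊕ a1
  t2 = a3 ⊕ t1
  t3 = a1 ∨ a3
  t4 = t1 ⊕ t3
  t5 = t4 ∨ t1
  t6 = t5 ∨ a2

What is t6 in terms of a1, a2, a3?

t1 = a2 ⊕ a1
t3 = a1 ∨ a3
t4 = t1 ⊕ t3 = (a2 ⊕ a1) ⊕ (a1 ∨ a3)
t5 = t4 ∨ t1 = ((a2 ⊕ a1) ⊕ (a1 ∨ a3)) ∨ (a2 ⊕ a1)
t6 = t5 ∨ a2 = (((a2 ⊕ a1) ⊕ (a1 ∨ a3)) ∨ (a2 ⊕ a1)) ∨ a2

(((a2 ⊕ a1) ⊕ (a1 ∨ a3)) ∨ (a2 ⊕ a1)) ∨ a2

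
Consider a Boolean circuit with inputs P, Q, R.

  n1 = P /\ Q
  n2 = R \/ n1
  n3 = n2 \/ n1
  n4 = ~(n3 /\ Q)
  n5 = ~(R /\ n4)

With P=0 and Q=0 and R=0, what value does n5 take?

1

n1 = 0 /\ 0 = 0
n2 = 0 \/ 0 = 0
n3 = 0 \/ 0 = 0
n4 = ~(0 /\ 0) = 1
n5 = ~(0 /\ 1) = 1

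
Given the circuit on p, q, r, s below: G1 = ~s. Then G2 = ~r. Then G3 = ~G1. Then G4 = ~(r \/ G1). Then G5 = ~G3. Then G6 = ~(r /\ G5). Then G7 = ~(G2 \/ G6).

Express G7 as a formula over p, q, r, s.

~(~r \/ (~(r /\ ~~~s)))

G1 = ~s
G2 = ~r
G3 = ~G1 = ~~s
G5 = ~G3 = ~~~s
G6 = ~(r /\ G5) = ~(r /\ ~~~s)
G7 = ~(G2 \/ G6) = ~(~r \/ (~(r /\ ~~~s)))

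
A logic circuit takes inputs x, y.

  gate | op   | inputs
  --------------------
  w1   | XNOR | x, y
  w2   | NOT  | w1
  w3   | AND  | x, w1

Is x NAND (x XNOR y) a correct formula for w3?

No

w1 = x XNOR y
w3 = x AND w1 = x AND (x XNOR y)
At x=0, y=0: circuit gives 0, formula gives 1.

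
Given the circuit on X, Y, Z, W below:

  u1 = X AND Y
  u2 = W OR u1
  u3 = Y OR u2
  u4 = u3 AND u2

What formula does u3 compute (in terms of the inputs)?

Y OR (W OR (X AND Y))

u1 = X AND Y
u2 = W OR u1 = W OR (X AND Y)
u3 = Y OR u2 = Y OR (W OR (X AND Y))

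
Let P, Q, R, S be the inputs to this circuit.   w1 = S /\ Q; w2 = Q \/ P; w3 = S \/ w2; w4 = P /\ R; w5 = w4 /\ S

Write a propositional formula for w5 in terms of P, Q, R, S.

(P /\ R) /\ S

w4 = P /\ R
w5 = w4 /\ S = (P /\ R) /\ S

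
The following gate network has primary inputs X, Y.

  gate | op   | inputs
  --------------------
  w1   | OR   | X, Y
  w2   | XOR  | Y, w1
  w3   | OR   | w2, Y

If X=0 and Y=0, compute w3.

0

w1 = 0 OR 0 = 0
w2 = 0 XOR 0 = 0
w3 = 0 OR 0 = 0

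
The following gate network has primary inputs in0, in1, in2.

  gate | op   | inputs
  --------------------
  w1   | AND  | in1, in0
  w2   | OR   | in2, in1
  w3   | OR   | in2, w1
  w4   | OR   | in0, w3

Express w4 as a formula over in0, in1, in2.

in0 OR (in2 OR (in1 AND in0))

w1 = in1 AND in0
w3 = in2 OR w1 = in2 OR (in1 AND in0)
w4 = in0 OR w3 = in0 OR (in2 OR (in1 AND in0))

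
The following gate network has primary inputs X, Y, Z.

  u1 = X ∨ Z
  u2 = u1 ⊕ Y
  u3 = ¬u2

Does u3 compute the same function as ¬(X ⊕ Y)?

u1 = X ∨ Z
u2 = u1 ⊕ Y = (X ∨ Z) ⊕ Y
u3 = ¬u2 = ¬((X ∨ Z) ⊕ Y)
At X=0, Y=0, Z=1: circuit gives 0, formula gives 1.

No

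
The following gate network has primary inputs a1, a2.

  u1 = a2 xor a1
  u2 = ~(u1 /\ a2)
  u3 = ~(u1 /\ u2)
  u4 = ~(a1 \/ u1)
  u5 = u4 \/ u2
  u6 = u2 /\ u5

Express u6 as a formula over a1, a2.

(~((a2 xor a1) /\ a2)) /\ ((~(a1 \/ (a2 xor a1))) \/ (~((a2 xor a1) /\ a2)))

u1 = a2 xor a1
u2 = ~(u1 /\ a2) = ~((a2 xor a1) /\ a2)
u4 = ~(a1 \/ u1) = ~(a1 \/ (a2 xor a1))
u5 = u4 \/ u2 = (~(a1 \/ (a2 xor a1))) \/ (~((a2 xor a1) /\ a2))
u6 = u2 /\ u5 = (~((a2 xor a1) /\ a2)) /\ ((~(a1 \/ (a2 xor a1))) \/ (~((a2 xor a1) /\ a2)))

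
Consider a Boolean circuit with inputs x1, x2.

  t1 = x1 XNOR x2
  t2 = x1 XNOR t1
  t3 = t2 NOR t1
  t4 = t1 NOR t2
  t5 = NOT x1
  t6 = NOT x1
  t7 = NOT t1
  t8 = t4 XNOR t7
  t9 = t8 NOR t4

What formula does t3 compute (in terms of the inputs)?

(x1 XNOR (x1 XNOR x2)) NOR (x1 XNOR x2)

t1 = x1 XNOR x2
t2 = x1 XNOR t1 = x1 XNOR (x1 XNOR x2)
t3 = t2 NOR t1 = (x1 XNOR (x1 XNOR x2)) NOR (x1 XNOR x2)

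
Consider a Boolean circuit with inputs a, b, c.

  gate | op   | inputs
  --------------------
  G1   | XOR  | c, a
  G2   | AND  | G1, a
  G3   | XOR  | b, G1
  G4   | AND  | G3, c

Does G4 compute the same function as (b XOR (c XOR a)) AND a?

G1 = c XOR a
G3 = b XOR G1 = b XOR (c XOR a)
G4 = G3 AND c = (b XOR (c XOR a)) AND c
At a=0, b=0, c=1: circuit gives 1, formula gives 0.

No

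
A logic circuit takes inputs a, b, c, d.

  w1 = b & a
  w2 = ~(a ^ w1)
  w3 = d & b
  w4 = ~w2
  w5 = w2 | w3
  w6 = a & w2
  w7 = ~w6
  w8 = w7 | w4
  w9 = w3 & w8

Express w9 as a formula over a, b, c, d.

w1 = b & a
w2 = ~(a ^ w1) = ~(a ^ (b & a))
w3 = d & b
w4 = ~w2 = ~(~(a ^ (b & a)))
w6 = a & w2 = a & (~(a ^ (b & a)))
w7 = ~w6 = ~(a & (~(a ^ (b & a))))
w8 = w7 | w4 = ~(a & (~(a ^ (b & a)))) | ~(~(a ^ (b & a)))
w9 = w3 & w8 = (d & b) & (~(a & (~(a ^ (b & a)))) | ~(~(a ^ (b & a))))

(d & b) & (~(a & (~(a ^ (b & a)))) | ~(~(a ^ (b & a))))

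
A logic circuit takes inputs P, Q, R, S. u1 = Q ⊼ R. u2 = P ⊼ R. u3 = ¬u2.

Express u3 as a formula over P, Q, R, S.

¬(P ⊼ R)

u2 = P ⊼ R
u3 = ¬u2 = ¬(P ⊼ R)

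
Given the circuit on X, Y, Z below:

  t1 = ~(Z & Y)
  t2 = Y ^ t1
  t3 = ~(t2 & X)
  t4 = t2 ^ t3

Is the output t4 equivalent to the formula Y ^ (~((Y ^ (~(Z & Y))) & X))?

t1 = ~(Z & Y)
t2 = Y ^ t1 = Y ^ (~(Z & Y))
t3 = ~(t2 & X) = ~((Y ^ (~(Z & Y))) & X)
t4 = t2 ^ t3 = (Y ^ (~(Z & Y))) ^ (~((Y ^ (~(Z & Y))) & X))
At X=0, Y=0, Z=0: circuit gives 0, formula gives 1.

No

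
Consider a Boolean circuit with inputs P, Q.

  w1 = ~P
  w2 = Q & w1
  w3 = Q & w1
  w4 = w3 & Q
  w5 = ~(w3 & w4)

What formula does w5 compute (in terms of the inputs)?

~((Q & ~P) & ((Q & ~P) & Q))

w1 = ~P
w3 = Q & w1 = Q & ~P
w4 = w3 & Q = (Q & ~P) & Q
w5 = ~(w3 & w4) = ~((Q & ~P) & ((Q & ~P) & Q))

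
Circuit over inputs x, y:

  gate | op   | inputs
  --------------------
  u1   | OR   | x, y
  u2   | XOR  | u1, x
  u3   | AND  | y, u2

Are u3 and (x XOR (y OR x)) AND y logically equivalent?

Yes

u1 = x OR y
u2 = u1 XOR x = (x OR y) XOR x
u3 = y AND u2 = y AND ((x OR y) XOR x)
At x=0, y=0: circuit gives 0, formula gives 0.
At x=0, y=1: circuit gives 1, formula gives 1.
Agrees on all 4 inputs.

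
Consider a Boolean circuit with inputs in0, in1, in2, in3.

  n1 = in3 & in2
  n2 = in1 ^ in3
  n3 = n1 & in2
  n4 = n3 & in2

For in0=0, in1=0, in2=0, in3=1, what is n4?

0

n1 = 1 & 0 = 0
n3 = 0 & 0 = 0
n4 = 0 & 0 = 0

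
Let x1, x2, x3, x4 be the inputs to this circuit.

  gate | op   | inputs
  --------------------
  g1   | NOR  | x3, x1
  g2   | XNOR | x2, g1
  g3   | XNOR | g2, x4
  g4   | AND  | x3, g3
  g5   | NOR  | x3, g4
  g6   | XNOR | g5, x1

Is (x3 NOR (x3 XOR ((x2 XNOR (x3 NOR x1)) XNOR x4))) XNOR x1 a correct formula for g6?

No

g1 = x3 NOR x1
g2 = x2 XNOR g1 = x2 XNOR (x3 NOR x1)
g3 = g2 XNOR x4 = (x2 XNOR (x3 NOR x1)) XNOR x4
g4 = x3 AND g3 = x3 AND ((x2 XNOR (x3 NOR x1)) XNOR x4)
g5 = x3 NOR g4 = x3 NOR (x3 AND ((x2 XNOR (x3 NOR x1)) XNOR x4))
g6 = g5 XNOR x1 = (x3 NOR (x3 AND ((x2 XNOR (x3 NOR x1)) XNOR x4))) XNOR x1
At x1=0, x2=0, x3=0, x4=0: circuit gives 0, formula gives 1.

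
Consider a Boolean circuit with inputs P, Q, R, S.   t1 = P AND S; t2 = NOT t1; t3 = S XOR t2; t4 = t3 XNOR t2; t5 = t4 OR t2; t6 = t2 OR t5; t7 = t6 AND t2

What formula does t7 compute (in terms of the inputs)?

t1 = P AND S
t2 = NOT t1 = NOT (P AND S)
t3 = S XOR t2 = S XOR NOT (P AND S)
t4 = t3 XNOR t2 = (S XOR NOT (P AND S)) XNOR NOT (P AND S)
t5 = t4 OR t2 = ((S XOR NOT (P AND S)) XNOR NOT (P AND S)) OR NOT (P AND S)
t6 = t2 OR t5 = NOT (P AND S) OR (((S XOR NOT (P AND S)) XNOR NOT (P AND S)) OR NOT (P AND S))
t7 = t6 AND t2 = (NOT (P AND S) OR (((S XOR NOT (P AND S)) XNOR NOT (P AND S)) OR NOT (P AND S))) AND NOT (P AND S)

(NOT (P AND S) OR (((S XOR NOT (P AND S)) XNOR NOT (P AND S)) OR NOT (P AND S))) AND NOT (P AND S)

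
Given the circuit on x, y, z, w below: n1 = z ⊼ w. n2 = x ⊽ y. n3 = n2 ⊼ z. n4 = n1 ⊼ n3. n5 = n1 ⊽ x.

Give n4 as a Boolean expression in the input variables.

n1 = z ⊼ w
n2 = x ⊽ y
n3 = n2 ⊼ z = (x ⊽ y) ⊼ z
n4 = n1 ⊼ n3 = (z ⊼ w) ⊼ ((x ⊽ y) ⊼ z)

(z ⊼ w) ⊼ ((x ⊽ y) ⊼ z)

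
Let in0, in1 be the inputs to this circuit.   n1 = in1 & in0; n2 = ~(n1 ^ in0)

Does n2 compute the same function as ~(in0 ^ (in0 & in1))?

n1 = in1 & in0
n2 = ~(n1 ^ in0) = ~((in1 & in0) ^ in0)
At in0=1, in1=0: circuit gives 0, formula gives 0.
At in0=0, in1=0: circuit gives 1, formula gives 1.
Agrees on all 4 inputs.

Yes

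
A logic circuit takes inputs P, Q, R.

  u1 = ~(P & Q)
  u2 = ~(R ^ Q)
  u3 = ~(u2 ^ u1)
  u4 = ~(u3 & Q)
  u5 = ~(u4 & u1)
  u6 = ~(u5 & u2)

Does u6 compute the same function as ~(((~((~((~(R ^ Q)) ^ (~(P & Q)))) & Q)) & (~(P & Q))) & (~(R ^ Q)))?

No

u1 = ~(P & Q)
u2 = ~(R ^ Q)
u3 = ~(u2 ^ u1) = ~((~(R ^ Q)) ^ (~(P & Q)))
u4 = ~(u3 & Q) = ~((~((~(R ^ Q)) ^ (~(P & Q)))) & Q)
u5 = ~(u4 & u1) = ~((~((~((~(R ^ Q)) ^ (~(P & Q)))) & Q)) & (~(P & Q)))
u6 = ~(u5 & u2) = ~((~((~((~((~(R ^ Q)) ^ (~(P & Q)))) & Q)) & (~(P & Q)))) & (~(R ^ Q)))
At P=0, Q=0, R=0: circuit gives 1, formula gives 0.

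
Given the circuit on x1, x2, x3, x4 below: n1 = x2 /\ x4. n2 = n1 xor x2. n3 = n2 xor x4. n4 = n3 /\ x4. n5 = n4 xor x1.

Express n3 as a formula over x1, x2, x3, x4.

n1 = x2 /\ x4
n2 = n1 xor x2 = (x2 /\ x4) xor x2
n3 = n2 xor x4 = ((x2 /\ x4) xor x2) xor x4

((x2 /\ x4) xor x2) xor x4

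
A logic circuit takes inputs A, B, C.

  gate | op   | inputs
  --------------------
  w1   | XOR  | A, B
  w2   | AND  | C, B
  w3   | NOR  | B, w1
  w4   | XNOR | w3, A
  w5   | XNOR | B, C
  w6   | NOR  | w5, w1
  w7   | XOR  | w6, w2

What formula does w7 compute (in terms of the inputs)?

w1 = A XOR B
w2 = C AND B
w5 = B XNOR C
w6 = w5 NOR w1 = (B XNOR C) NOR (A XOR B)
w7 = w6 XOR w2 = ((B XNOR C) NOR (A XOR B)) XOR (C AND B)

((B XNOR C) NOR (A XOR B)) XOR (C AND B)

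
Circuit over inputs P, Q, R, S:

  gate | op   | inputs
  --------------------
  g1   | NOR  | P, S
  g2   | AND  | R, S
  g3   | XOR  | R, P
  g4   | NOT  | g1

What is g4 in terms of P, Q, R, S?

NOT (P NOR S)

g1 = P NOR S
g4 = NOT g1 = NOT (P NOR S)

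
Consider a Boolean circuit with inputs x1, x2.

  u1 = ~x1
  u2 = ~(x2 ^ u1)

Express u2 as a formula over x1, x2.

~(x2 ^ ~x1)

u1 = ~x1
u2 = ~(x2 ^ u1) = ~(x2 ^ ~x1)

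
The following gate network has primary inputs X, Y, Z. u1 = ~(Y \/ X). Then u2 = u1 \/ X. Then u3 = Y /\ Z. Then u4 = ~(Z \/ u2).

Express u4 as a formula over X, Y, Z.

~(Z \/ ((~(Y \/ X)) \/ X))

u1 = ~(Y \/ X)
u2 = u1 \/ X = (~(Y \/ X)) \/ X
u4 = ~(Z \/ u2) = ~(Z \/ ((~(Y \/ X)) \/ X))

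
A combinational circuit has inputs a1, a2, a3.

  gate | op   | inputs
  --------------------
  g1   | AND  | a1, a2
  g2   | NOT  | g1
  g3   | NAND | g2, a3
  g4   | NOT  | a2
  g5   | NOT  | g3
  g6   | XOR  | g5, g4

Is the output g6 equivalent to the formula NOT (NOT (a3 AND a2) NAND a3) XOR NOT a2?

No

g1 = a1 AND a2
g2 = NOT g1 = NOT (a1 AND a2)
g3 = g2 NAND a3 = NOT (a1 AND a2) NAND a3
g4 = NOT a2
g5 = NOT g3 = NOT (NOT (a1 AND a2) NAND a3)
g6 = g5 XOR g4 = NOT (NOT (a1 AND a2) NAND a3) XOR NOT a2
At a1=0, a2=1, a3=1: circuit gives 1, formula gives 0.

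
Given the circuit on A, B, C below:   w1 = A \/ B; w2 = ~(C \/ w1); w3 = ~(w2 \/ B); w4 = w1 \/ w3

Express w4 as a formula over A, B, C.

w1 = A \/ B
w2 = ~(C \/ w1) = ~(C \/ (A \/ B))
w3 = ~(w2 \/ B) = ~((~(C \/ (A \/ B))) \/ B)
w4 = w1 \/ w3 = (A \/ B) \/ (~((~(C \/ (A \/ B))) \/ B))

(A \/ B) \/ (~((~(C \/ (A \/ B))) \/ B))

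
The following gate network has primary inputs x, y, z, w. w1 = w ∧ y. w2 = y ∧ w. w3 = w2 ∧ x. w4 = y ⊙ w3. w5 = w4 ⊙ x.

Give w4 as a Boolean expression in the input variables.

w2 = y ∧ w
w3 = w2 ∧ x = (y ∧ w) ∧ x
w4 = y ⊙ w3 = y ⊙ ((y ∧ w) ∧ x)

y ⊙ ((y ∧ w) ∧ x)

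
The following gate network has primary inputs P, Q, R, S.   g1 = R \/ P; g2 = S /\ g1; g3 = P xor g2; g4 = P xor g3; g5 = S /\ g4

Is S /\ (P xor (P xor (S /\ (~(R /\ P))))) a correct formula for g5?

No

g1 = R \/ P
g2 = S /\ g1 = S /\ (R \/ P)
g3 = P xor g2 = P xor (S /\ (R \/ P))
g4 = P xor g3 = P xor (P xor (S /\ (R \/ P)))
g5 = S /\ g4 = S /\ (P xor (P xor (S /\ (R \/ P))))
At P=0, Q=0, R=0, S=1: circuit gives 0, formula gives 1.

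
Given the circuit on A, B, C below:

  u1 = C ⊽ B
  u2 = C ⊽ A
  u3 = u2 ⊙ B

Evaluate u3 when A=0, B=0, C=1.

u2 = 1 ⊽ 0 = 0
u3 = 0 ⊙ 0 = 1

1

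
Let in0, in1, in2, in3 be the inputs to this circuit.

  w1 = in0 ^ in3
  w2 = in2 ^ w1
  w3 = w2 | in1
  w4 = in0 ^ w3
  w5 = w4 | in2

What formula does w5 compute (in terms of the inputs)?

w1 = in0 ^ in3
w2 = in2 ^ w1 = in2 ^ (in0 ^ in3)
w3 = w2 | in1 = (in2 ^ (in0 ^ in3)) | in1
w4 = in0 ^ w3 = in0 ^ ((in2 ^ (in0 ^ in3)) | in1)
w5 = w4 | in2 = (in0 ^ ((in2 ^ (in0 ^ in3)) | in1)) | in2

(in0 ^ ((in2 ^ (in0 ^ in3)) | in1)) | in2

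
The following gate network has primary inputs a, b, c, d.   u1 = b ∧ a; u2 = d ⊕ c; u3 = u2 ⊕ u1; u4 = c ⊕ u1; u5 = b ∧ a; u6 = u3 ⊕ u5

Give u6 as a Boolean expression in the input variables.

u1 = b ∧ a
u2 = d ⊕ c
u3 = u2 ⊕ u1 = (d ⊕ c) ⊕ (b ∧ a)
u5 = b ∧ a
u6 = u3 ⊕ u5 = ((d ⊕ c) ⊕ (b ∧ a)) ⊕ (b ∧ a)

((d ⊕ c) ⊕ (b ∧ a)) ⊕ (b ∧ a)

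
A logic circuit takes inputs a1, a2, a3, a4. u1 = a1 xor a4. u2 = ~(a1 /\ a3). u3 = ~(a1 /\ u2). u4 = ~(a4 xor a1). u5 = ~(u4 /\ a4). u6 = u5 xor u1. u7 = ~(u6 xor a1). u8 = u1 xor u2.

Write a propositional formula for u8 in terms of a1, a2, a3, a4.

(a1 xor a4) xor (~(a1 /\ a3))

u1 = a1 xor a4
u2 = ~(a1 /\ a3)
u8 = u1 xor u2 = (a1 xor a4) xor (~(a1 /\ a3))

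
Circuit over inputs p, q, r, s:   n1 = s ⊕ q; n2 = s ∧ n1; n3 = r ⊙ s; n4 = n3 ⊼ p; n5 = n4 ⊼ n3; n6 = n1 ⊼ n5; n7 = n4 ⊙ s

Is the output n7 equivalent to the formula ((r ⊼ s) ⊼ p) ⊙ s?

n3 = r ⊙ s
n4 = n3 ⊼ p = (r ⊙ s) ⊼ p
n7 = n4 ⊙ s = ((r ⊙ s) ⊼ p) ⊙ s
At p=1, q=0, r=0, s=1: circuit gives 1, formula gives 0.

No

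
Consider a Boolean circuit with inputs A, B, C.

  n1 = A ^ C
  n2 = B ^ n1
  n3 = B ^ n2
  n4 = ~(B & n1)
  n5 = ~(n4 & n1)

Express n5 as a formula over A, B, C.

~((~(B & (A ^ C))) & (A ^ C))

n1 = A ^ C
n4 = ~(B & n1) = ~(B & (A ^ C))
n5 = ~(n4 & n1) = ~((~(B & (A ^ C))) & (A ^ C))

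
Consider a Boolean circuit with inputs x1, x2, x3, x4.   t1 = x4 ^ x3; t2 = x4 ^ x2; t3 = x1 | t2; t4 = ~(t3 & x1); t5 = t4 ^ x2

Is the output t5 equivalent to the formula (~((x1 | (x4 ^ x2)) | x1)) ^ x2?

No

t2 = x4 ^ x2
t3 = x1 | t2 = x1 | (x4 ^ x2)
t4 = ~(t3 & x1) = ~((x1 | (x4 ^ x2)) & x1)
t5 = t4 ^ x2 = (~((x1 | (x4 ^ x2)) & x1)) ^ x2
At x1=0, x2=0, x3=0, x4=1: circuit gives 1, formula gives 0.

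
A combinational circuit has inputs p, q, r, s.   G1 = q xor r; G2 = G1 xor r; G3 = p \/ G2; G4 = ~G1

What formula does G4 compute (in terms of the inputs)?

G1 = q xor r
G4 = ~G1 = ~(q xor r)

~(q xor r)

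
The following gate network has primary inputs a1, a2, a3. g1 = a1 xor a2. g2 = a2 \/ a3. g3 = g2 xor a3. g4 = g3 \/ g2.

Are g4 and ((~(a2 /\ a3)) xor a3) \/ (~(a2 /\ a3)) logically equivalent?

No

g2 = a2 \/ a3
g3 = g2 xor a3 = (a2 \/ a3) xor a3
g4 = g3 \/ g2 = ((a2 \/ a3) xor a3) \/ (a2 \/ a3)
At a1=0, a2=0, a3=0: circuit gives 0, formula gives 1.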